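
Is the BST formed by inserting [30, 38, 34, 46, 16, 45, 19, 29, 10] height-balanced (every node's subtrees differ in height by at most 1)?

Tree (level-order array): [30, 16, 38, 10, 19, 34, 46, None, None, None, 29, None, None, 45]
Definition: a tree is height-balanced if, at every node, |h(left) - h(right)| <= 1 (empty subtree has height -1).
Bottom-up per-node check:
  node 10: h_left=-1, h_right=-1, diff=0 [OK], height=0
  node 29: h_left=-1, h_right=-1, diff=0 [OK], height=0
  node 19: h_left=-1, h_right=0, diff=1 [OK], height=1
  node 16: h_left=0, h_right=1, diff=1 [OK], height=2
  node 34: h_left=-1, h_right=-1, diff=0 [OK], height=0
  node 45: h_left=-1, h_right=-1, diff=0 [OK], height=0
  node 46: h_left=0, h_right=-1, diff=1 [OK], height=1
  node 38: h_left=0, h_right=1, diff=1 [OK], height=2
  node 30: h_left=2, h_right=2, diff=0 [OK], height=3
All nodes satisfy the balance condition.
Result: Balanced


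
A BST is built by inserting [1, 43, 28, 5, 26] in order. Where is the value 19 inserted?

Starting tree (level order): [1, None, 43, 28, None, 5, None, None, 26]
Insertion path: 1 -> 43 -> 28 -> 5 -> 26
Result: insert 19 as left child of 26
Final tree (level order): [1, None, 43, 28, None, 5, None, None, 26, 19]


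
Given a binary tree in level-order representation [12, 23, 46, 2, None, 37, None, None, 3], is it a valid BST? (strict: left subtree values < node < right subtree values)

Level-order array: [12, 23, 46, 2, None, 37, None, None, 3]
Validate using subtree bounds (lo, hi): at each node, require lo < value < hi,
then recurse left with hi=value and right with lo=value.
Preorder trace (stopping at first violation):
  at node 12 with bounds (-inf, +inf): OK
  at node 23 with bounds (-inf, 12): VIOLATION
Node 23 violates its bound: not (-inf < 23 < 12).
Result: Not a valid BST


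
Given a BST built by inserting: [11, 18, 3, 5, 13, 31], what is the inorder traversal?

Tree insertion order: [11, 18, 3, 5, 13, 31]
Tree (level-order array): [11, 3, 18, None, 5, 13, 31]
Inorder traversal: [3, 5, 11, 13, 18, 31]


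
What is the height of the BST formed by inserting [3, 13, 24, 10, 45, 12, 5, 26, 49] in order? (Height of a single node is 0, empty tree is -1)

Insertion order: [3, 13, 24, 10, 45, 12, 5, 26, 49]
Tree (level-order array): [3, None, 13, 10, 24, 5, 12, None, 45, None, None, None, None, 26, 49]
Compute height bottom-up (empty subtree = -1):
  height(5) = 1 + max(-1, -1) = 0
  height(12) = 1 + max(-1, -1) = 0
  height(10) = 1 + max(0, 0) = 1
  height(26) = 1 + max(-1, -1) = 0
  height(49) = 1 + max(-1, -1) = 0
  height(45) = 1 + max(0, 0) = 1
  height(24) = 1 + max(-1, 1) = 2
  height(13) = 1 + max(1, 2) = 3
  height(3) = 1 + max(-1, 3) = 4
Height = 4


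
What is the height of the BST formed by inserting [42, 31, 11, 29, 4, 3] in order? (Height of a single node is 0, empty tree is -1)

Insertion order: [42, 31, 11, 29, 4, 3]
Tree (level-order array): [42, 31, None, 11, None, 4, 29, 3]
Compute height bottom-up (empty subtree = -1):
  height(3) = 1 + max(-1, -1) = 0
  height(4) = 1 + max(0, -1) = 1
  height(29) = 1 + max(-1, -1) = 0
  height(11) = 1 + max(1, 0) = 2
  height(31) = 1 + max(2, -1) = 3
  height(42) = 1 + max(3, -1) = 4
Height = 4


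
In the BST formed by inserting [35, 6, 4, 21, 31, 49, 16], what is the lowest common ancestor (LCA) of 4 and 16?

Tree insertion order: [35, 6, 4, 21, 31, 49, 16]
Tree (level-order array): [35, 6, 49, 4, 21, None, None, None, None, 16, 31]
In a BST, the LCA of p=4, q=16 is the first node v on the
root-to-leaf path with p <= v <= q (go left if both < v, right if both > v).
Walk from root:
  at 35: both 4 and 16 < 35, go left
  at 6: 4 <= 6 <= 16, this is the LCA
LCA = 6


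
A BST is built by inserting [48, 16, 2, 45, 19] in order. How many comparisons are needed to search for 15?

Search path for 15: 48 -> 16 -> 2
Found: False
Comparisons: 3


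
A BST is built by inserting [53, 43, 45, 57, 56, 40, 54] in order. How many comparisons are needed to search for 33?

Search path for 33: 53 -> 43 -> 40
Found: False
Comparisons: 3


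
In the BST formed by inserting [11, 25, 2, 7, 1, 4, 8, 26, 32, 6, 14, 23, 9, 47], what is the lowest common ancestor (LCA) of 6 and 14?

Tree insertion order: [11, 25, 2, 7, 1, 4, 8, 26, 32, 6, 14, 23, 9, 47]
Tree (level-order array): [11, 2, 25, 1, 7, 14, 26, None, None, 4, 8, None, 23, None, 32, None, 6, None, 9, None, None, None, 47]
In a BST, the LCA of p=6, q=14 is the first node v on the
root-to-leaf path with p <= v <= q (go left if both < v, right if both > v).
Walk from root:
  at 11: 6 <= 11 <= 14, this is the LCA
LCA = 11


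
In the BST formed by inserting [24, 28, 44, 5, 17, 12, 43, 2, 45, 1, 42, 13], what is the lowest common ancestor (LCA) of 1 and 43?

Tree insertion order: [24, 28, 44, 5, 17, 12, 43, 2, 45, 1, 42, 13]
Tree (level-order array): [24, 5, 28, 2, 17, None, 44, 1, None, 12, None, 43, 45, None, None, None, 13, 42]
In a BST, the LCA of p=1, q=43 is the first node v on the
root-to-leaf path with p <= v <= q (go left if both < v, right if both > v).
Walk from root:
  at 24: 1 <= 24 <= 43, this is the LCA
LCA = 24


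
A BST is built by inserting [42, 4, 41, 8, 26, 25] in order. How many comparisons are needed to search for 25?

Search path for 25: 42 -> 4 -> 41 -> 8 -> 26 -> 25
Found: True
Comparisons: 6


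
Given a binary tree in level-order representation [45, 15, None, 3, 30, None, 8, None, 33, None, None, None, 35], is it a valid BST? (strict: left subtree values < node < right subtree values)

Level-order array: [45, 15, None, 3, 30, None, 8, None, 33, None, None, None, 35]
Validate using subtree bounds (lo, hi): at each node, require lo < value < hi,
then recurse left with hi=value and right with lo=value.
Preorder trace (stopping at first violation):
  at node 45 with bounds (-inf, +inf): OK
  at node 15 with bounds (-inf, 45): OK
  at node 3 with bounds (-inf, 15): OK
  at node 8 with bounds (3, 15): OK
  at node 30 with bounds (15, 45): OK
  at node 33 with bounds (30, 45): OK
  at node 35 with bounds (33, 45): OK
No violation found at any node.
Result: Valid BST


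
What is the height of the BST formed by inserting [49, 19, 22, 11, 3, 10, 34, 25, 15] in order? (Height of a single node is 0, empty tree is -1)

Insertion order: [49, 19, 22, 11, 3, 10, 34, 25, 15]
Tree (level-order array): [49, 19, None, 11, 22, 3, 15, None, 34, None, 10, None, None, 25]
Compute height bottom-up (empty subtree = -1):
  height(10) = 1 + max(-1, -1) = 0
  height(3) = 1 + max(-1, 0) = 1
  height(15) = 1 + max(-1, -1) = 0
  height(11) = 1 + max(1, 0) = 2
  height(25) = 1 + max(-1, -1) = 0
  height(34) = 1 + max(0, -1) = 1
  height(22) = 1 + max(-1, 1) = 2
  height(19) = 1 + max(2, 2) = 3
  height(49) = 1 + max(3, -1) = 4
Height = 4


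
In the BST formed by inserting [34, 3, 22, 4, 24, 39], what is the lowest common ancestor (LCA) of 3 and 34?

Tree insertion order: [34, 3, 22, 4, 24, 39]
Tree (level-order array): [34, 3, 39, None, 22, None, None, 4, 24]
In a BST, the LCA of p=3, q=34 is the first node v on the
root-to-leaf path with p <= v <= q (go left if both < v, right if both > v).
Walk from root:
  at 34: 3 <= 34 <= 34, this is the LCA
LCA = 34


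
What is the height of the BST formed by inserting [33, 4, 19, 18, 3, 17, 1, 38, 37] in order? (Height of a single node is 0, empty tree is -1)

Insertion order: [33, 4, 19, 18, 3, 17, 1, 38, 37]
Tree (level-order array): [33, 4, 38, 3, 19, 37, None, 1, None, 18, None, None, None, None, None, 17]
Compute height bottom-up (empty subtree = -1):
  height(1) = 1 + max(-1, -1) = 0
  height(3) = 1 + max(0, -1) = 1
  height(17) = 1 + max(-1, -1) = 0
  height(18) = 1 + max(0, -1) = 1
  height(19) = 1 + max(1, -1) = 2
  height(4) = 1 + max(1, 2) = 3
  height(37) = 1 + max(-1, -1) = 0
  height(38) = 1 + max(0, -1) = 1
  height(33) = 1 + max(3, 1) = 4
Height = 4


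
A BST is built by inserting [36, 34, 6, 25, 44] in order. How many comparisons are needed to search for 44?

Search path for 44: 36 -> 44
Found: True
Comparisons: 2


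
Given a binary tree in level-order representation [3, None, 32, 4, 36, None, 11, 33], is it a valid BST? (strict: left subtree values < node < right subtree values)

Level-order array: [3, None, 32, 4, 36, None, 11, 33]
Validate using subtree bounds (lo, hi): at each node, require lo < value < hi,
then recurse left with hi=value and right with lo=value.
Preorder trace (stopping at first violation):
  at node 3 with bounds (-inf, +inf): OK
  at node 32 with bounds (3, +inf): OK
  at node 4 with bounds (3, 32): OK
  at node 11 with bounds (4, 32): OK
  at node 36 with bounds (32, +inf): OK
  at node 33 with bounds (32, 36): OK
No violation found at any node.
Result: Valid BST


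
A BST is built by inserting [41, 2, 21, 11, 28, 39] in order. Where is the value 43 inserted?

Starting tree (level order): [41, 2, None, None, 21, 11, 28, None, None, None, 39]
Insertion path: 41
Result: insert 43 as right child of 41
Final tree (level order): [41, 2, 43, None, 21, None, None, 11, 28, None, None, None, 39]


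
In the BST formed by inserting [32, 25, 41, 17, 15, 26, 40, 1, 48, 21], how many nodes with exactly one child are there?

Tree built from: [32, 25, 41, 17, 15, 26, 40, 1, 48, 21]
Tree (level-order array): [32, 25, 41, 17, 26, 40, 48, 15, 21, None, None, None, None, None, None, 1]
Rule: These are nodes with exactly 1 non-null child.
Per-node child counts:
  node 32: 2 child(ren)
  node 25: 2 child(ren)
  node 17: 2 child(ren)
  node 15: 1 child(ren)
  node 1: 0 child(ren)
  node 21: 0 child(ren)
  node 26: 0 child(ren)
  node 41: 2 child(ren)
  node 40: 0 child(ren)
  node 48: 0 child(ren)
Matching nodes: [15]
Count of nodes with exactly one child: 1


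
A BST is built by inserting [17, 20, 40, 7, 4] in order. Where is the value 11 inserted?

Starting tree (level order): [17, 7, 20, 4, None, None, 40]
Insertion path: 17 -> 7
Result: insert 11 as right child of 7
Final tree (level order): [17, 7, 20, 4, 11, None, 40]


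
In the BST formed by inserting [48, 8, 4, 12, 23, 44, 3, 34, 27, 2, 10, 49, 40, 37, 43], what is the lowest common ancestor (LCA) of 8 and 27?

Tree insertion order: [48, 8, 4, 12, 23, 44, 3, 34, 27, 2, 10, 49, 40, 37, 43]
Tree (level-order array): [48, 8, 49, 4, 12, None, None, 3, None, 10, 23, 2, None, None, None, None, 44, None, None, 34, None, 27, 40, None, None, 37, 43]
In a BST, the LCA of p=8, q=27 is the first node v on the
root-to-leaf path with p <= v <= q (go left if both < v, right if both > v).
Walk from root:
  at 48: both 8 and 27 < 48, go left
  at 8: 8 <= 8 <= 27, this is the LCA
LCA = 8


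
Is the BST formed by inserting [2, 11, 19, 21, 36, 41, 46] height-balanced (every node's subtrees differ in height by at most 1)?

Tree (level-order array): [2, None, 11, None, 19, None, 21, None, 36, None, 41, None, 46]
Definition: a tree is height-balanced if, at every node, |h(left) - h(right)| <= 1 (empty subtree has height -1).
Bottom-up per-node check:
  node 46: h_left=-1, h_right=-1, diff=0 [OK], height=0
  node 41: h_left=-1, h_right=0, diff=1 [OK], height=1
  node 36: h_left=-1, h_right=1, diff=2 [FAIL (|-1-1|=2 > 1)], height=2
  node 21: h_left=-1, h_right=2, diff=3 [FAIL (|-1-2|=3 > 1)], height=3
  node 19: h_left=-1, h_right=3, diff=4 [FAIL (|-1-3|=4 > 1)], height=4
  node 11: h_left=-1, h_right=4, diff=5 [FAIL (|-1-4|=5 > 1)], height=5
  node 2: h_left=-1, h_right=5, diff=6 [FAIL (|-1-5|=6 > 1)], height=6
Node 36 violates the condition: |-1 - 1| = 2 > 1.
Result: Not balanced


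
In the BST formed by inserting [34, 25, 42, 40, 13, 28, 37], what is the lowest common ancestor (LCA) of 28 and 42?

Tree insertion order: [34, 25, 42, 40, 13, 28, 37]
Tree (level-order array): [34, 25, 42, 13, 28, 40, None, None, None, None, None, 37]
In a BST, the LCA of p=28, q=42 is the first node v on the
root-to-leaf path with p <= v <= q (go left if both < v, right if both > v).
Walk from root:
  at 34: 28 <= 34 <= 42, this is the LCA
LCA = 34


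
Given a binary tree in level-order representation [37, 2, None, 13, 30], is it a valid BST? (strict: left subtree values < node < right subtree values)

Level-order array: [37, 2, None, 13, 30]
Validate using subtree bounds (lo, hi): at each node, require lo < value < hi,
then recurse left with hi=value and right with lo=value.
Preorder trace (stopping at first violation):
  at node 37 with bounds (-inf, +inf): OK
  at node 2 with bounds (-inf, 37): OK
  at node 13 with bounds (-inf, 2): VIOLATION
Node 13 violates its bound: not (-inf < 13 < 2).
Result: Not a valid BST


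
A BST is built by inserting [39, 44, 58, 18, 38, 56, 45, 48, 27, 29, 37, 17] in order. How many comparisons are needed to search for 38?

Search path for 38: 39 -> 18 -> 38
Found: True
Comparisons: 3


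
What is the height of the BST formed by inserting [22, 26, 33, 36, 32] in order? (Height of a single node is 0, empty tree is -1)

Insertion order: [22, 26, 33, 36, 32]
Tree (level-order array): [22, None, 26, None, 33, 32, 36]
Compute height bottom-up (empty subtree = -1):
  height(32) = 1 + max(-1, -1) = 0
  height(36) = 1 + max(-1, -1) = 0
  height(33) = 1 + max(0, 0) = 1
  height(26) = 1 + max(-1, 1) = 2
  height(22) = 1 + max(-1, 2) = 3
Height = 3


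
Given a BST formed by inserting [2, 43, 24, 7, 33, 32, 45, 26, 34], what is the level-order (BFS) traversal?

Tree insertion order: [2, 43, 24, 7, 33, 32, 45, 26, 34]
Tree (level-order array): [2, None, 43, 24, 45, 7, 33, None, None, None, None, 32, 34, 26]
BFS from the root, enqueuing left then right child of each popped node:
  queue [2] -> pop 2, enqueue [43], visited so far: [2]
  queue [43] -> pop 43, enqueue [24, 45], visited so far: [2, 43]
  queue [24, 45] -> pop 24, enqueue [7, 33], visited so far: [2, 43, 24]
  queue [45, 7, 33] -> pop 45, enqueue [none], visited so far: [2, 43, 24, 45]
  queue [7, 33] -> pop 7, enqueue [none], visited so far: [2, 43, 24, 45, 7]
  queue [33] -> pop 33, enqueue [32, 34], visited so far: [2, 43, 24, 45, 7, 33]
  queue [32, 34] -> pop 32, enqueue [26], visited so far: [2, 43, 24, 45, 7, 33, 32]
  queue [34, 26] -> pop 34, enqueue [none], visited so far: [2, 43, 24, 45, 7, 33, 32, 34]
  queue [26] -> pop 26, enqueue [none], visited so far: [2, 43, 24, 45, 7, 33, 32, 34, 26]
Result: [2, 43, 24, 45, 7, 33, 32, 34, 26]


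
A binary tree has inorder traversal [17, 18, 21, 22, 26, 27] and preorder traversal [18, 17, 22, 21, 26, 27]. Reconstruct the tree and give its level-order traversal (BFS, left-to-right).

Inorder:  [17, 18, 21, 22, 26, 27]
Preorder: [18, 17, 22, 21, 26, 27]
Algorithm: preorder visits root first, so consume preorder in order;
for each root, split the current inorder slice at that value into
left-subtree inorder and right-subtree inorder, then recurse.
Recursive splits:
  root=18; inorder splits into left=[17], right=[21, 22, 26, 27]
  root=17; inorder splits into left=[], right=[]
  root=22; inorder splits into left=[21], right=[26, 27]
  root=21; inorder splits into left=[], right=[]
  root=26; inorder splits into left=[], right=[27]
  root=27; inorder splits into left=[], right=[]
Reconstructed level-order: [18, 17, 22, 21, 26, 27]


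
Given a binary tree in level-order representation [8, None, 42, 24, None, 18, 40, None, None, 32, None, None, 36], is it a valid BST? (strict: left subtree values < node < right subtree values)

Level-order array: [8, None, 42, 24, None, 18, 40, None, None, 32, None, None, 36]
Validate using subtree bounds (lo, hi): at each node, require lo < value < hi,
then recurse left with hi=value and right with lo=value.
Preorder trace (stopping at first violation):
  at node 8 with bounds (-inf, +inf): OK
  at node 42 with bounds (8, +inf): OK
  at node 24 with bounds (8, 42): OK
  at node 18 with bounds (8, 24): OK
  at node 40 with bounds (24, 42): OK
  at node 32 with bounds (24, 40): OK
  at node 36 with bounds (32, 40): OK
No violation found at any node.
Result: Valid BST


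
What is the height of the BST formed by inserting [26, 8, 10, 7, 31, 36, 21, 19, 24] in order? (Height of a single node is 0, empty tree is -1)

Insertion order: [26, 8, 10, 7, 31, 36, 21, 19, 24]
Tree (level-order array): [26, 8, 31, 7, 10, None, 36, None, None, None, 21, None, None, 19, 24]
Compute height bottom-up (empty subtree = -1):
  height(7) = 1 + max(-1, -1) = 0
  height(19) = 1 + max(-1, -1) = 0
  height(24) = 1 + max(-1, -1) = 0
  height(21) = 1 + max(0, 0) = 1
  height(10) = 1 + max(-1, 1) = 2
  height(8) = 1 + max(0, 2) = 3
  height(36) = 1 + max(-1, -1) = 0
  height(31) = 1 + max(-1, 0) = 1
  height(26) = 1 + max(3, 1) = 4
Height = 4


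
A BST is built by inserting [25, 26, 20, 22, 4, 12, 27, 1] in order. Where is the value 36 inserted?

Starting tree (level order): [25, 20, 26, 4, 22, None, 27, 1, 12]
Insertion path: 25 -> 26 -> 27
Result: insert 36 as right child of 27
Final tree (level order): [25, 20, 26, 4, 22, None, 27, 1, 12, None, None, None, 36]


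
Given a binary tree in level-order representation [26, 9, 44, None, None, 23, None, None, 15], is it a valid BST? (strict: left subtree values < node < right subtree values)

Level-order array: [26, 9, 44, None, None, 23, None, None, 15]
Validate using subtree bounds (lo, hi): at each node, require lo < value < hi,
then recurse left with hi=value and right with lo=value.
Preorder trace (stopping at first violation):
  at node 26 with bounds (-inf, +inf): OK
  at node 9 with bounds (-inf, 26): OK
  at node 44 with bounds (26, +inf): OK
  at node 23 with bounds (26, 44): VIOLATION
Node 23 violates its bound: not (26 < 23 < 44).
Result: Not a valid BST


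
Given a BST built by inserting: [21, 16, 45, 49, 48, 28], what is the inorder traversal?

Tree insertion order: [21, 16, 45, 49, 48, 28]
Tree (level-order array): [21, 16, 45, None, None, 28, 49, None, None, 48]
Inorder traversal: [16, 21, 28, 45, 48, 49]


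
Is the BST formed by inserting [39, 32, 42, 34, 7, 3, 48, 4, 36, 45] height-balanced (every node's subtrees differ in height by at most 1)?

Tree (level-order array): [39, 32, 42, 7, 34, None, 48, 3, None, None, 36, 45, None, None, 4]
Definition: a tree is height-balanced if, at every node, |h(left) - h(right)| <= 1 (empty subtree has height -1).
Bottom-up per-node check:
  node 4: h_left=-1, h_right=-1, diff=0 [OK], height=0
  node 3: h_left=-1, h_right=0, diff=1 [OK], height=1
  node 7: h_left=1, h_right=-1, diff=2 [FAIL (|1--1|=2 > 1)], height=2
  node 36: h_left=-1, h_right=-1, diff=0 [OK], height=0
  node 34: h_left=-1, h_right=0, diff=1 [OK], height=1
  node 32: h_left=2, h_right=1, diff=1 [OK], height=3
  node 45: h_left=-1, h_right=-1, diff=0 [OK], height=0
  node 48: h_left=0, h_right=-1, diff=1 [OK], height=1
  node 42: h_left=-1, h_right=1, diff=2 [FAIL (|-1-1|=2 > 1)], height=2
  node 39: h_left=3, h_right=2, diff=1 [OK], height=4
Node 7 violates the condition: |1 - -1| = 2 > 1.
Result: Not balanced


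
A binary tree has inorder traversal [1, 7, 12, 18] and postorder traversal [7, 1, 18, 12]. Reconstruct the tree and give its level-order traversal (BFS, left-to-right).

Inorder:   [1, 7, 12, 18]
Postorder: [7, 1, 18, 12]
Algorithm: postorder visits root last, so walk postorder right-to-left;
each value is the root of the current inorder slice — split it at that
value, recurse on the right subtree first, then the left.
Recursive splits:
  root=12; inorder splits into left=[1, 7], right=[18]
  root=18; inorder splits into left=[], right=[]
  root=1; inorder splits into left=[], right=[7]
  root=7; inorder splits into left=[], right=[]
Reconstructed level-order: [12, 1, 18, 7]


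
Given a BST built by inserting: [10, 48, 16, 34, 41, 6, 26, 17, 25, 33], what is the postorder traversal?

Tree insertion order: [10, 48, 16, 34, 41, 6, 26, 17, 25, 33]
Tree (level-order array): [10, 6, 48, None, None, 16, None, None, 34, 26, 41, 17, 33, None, None, None, 25]
Postorder traversal: [6, 25, 17, 33, 26, 41, 34, 16, 48, 10]


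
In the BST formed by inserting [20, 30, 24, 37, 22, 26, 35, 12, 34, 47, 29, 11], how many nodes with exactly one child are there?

Tree built from: [20, 30, 24, 37, 22, 26, 35, 12, 34, 47, 29, 11]
Tree (level-order array): [20, 12, 30, 11, None, 24, 37, None, None, 22, 26, 35, 47, None, None, None, 29, 34]
Rule: These are nodes with exactly 1 non-null child.
Per-node child counts:
  node 20: 2 child(ren)
  node 12: 1 child(ren)
  node 11: 0 child(ren)
  node 30: 2 child(ren)
  node 24: 2 child(ren)
  node 22: 0 child(ren)
  node 26: 1 child(ren)
  node 29: 0 child(ren)
  node 37: 2 child(ren)
  node 35: 1 child(ren)
  node 34: 0 child(ren)
  node 47: 0 child(ren)
Matching nodes: [12, 26, 35]
Count of nodes with exactly one child: 3


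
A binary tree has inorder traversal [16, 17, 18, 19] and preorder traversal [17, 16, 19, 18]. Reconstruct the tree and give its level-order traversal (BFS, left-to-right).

Inorder:  [16, 17, 18, 19]
Preorder: [17, 16, 19, 18]
Algorithm: preorder visits root first, so consume preorder in order;
for each root, split the current inorder slice at that value into
left-subtree inorder and right-subtree inorder, then recurse.
Recursive splits:
  root=17; inorder splits into left=[16], right=[18, 19]
  root=16; inorder splits into left=[], right=[]
  root=19; inorder splits into left=[18], right=[]
  root=18; inorder splits into left=[], right=[]
Reconstructed level-order: [17, 16, 19, 18]


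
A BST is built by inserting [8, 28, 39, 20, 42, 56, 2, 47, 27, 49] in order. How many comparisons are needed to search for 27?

Search path for 27: 8 -> 28 -> 20 -> 27
Found: True
Comparisons: 4


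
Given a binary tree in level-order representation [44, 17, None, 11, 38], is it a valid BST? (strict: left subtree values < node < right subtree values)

Level-order array: [44, 17, None, 11, 38]
Validate using subtree bounds (lo, hi): at each node, require lo < value < hi,
then recurse left with hi=value and right with lo=value.
Preorder trace (stopping at first violation):
  at node 44 with bounds (-inf, +inf): OK
  at node 17 with bounds (-inf, 44): OK
  at node 11 with bounds (-inf, 17): OK
  at node 38 with bounds (17, 44): OK
No violation found at any node.
Result: Valid BST


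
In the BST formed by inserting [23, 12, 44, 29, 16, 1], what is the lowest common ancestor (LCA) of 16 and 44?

Tree insertion order: [23, 12, 44, 29, 16, 1]
Tree (level-order array): [23, 12, 44, 1, 16, 29]
In a BST, the LCA of p=16, q=44 is the first node v on the
root-to-leaf path with p <= v <= q (go left if both < v, right if both > v).
Walk from root:
  at 23: 16 <= 23 <= 44, this is the LCA
LCA = 23


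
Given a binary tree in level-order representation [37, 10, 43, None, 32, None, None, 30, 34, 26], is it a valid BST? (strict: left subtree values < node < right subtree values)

Level-order array: [37, 10, 43, None, 32, None, None, 30, 34, 26]
Validate using subtree bounds (lo, hi): at each node, require lo < value < hi,
then recurse left with hi=value and right with lo=value.
Preorder trace (stopping at first violation):
  at node 37 with bounds (-inf, +inf): OK
  at node 10 with bounds (-inf, 37): OK
  at node 32 with bounds (10, 37): OK
  at node 30 with bounds (10, 32): OK
  at node 26 with bounds (10, 30): OK
  at node 34 with bounds (32, 37): OK
  at node 43 with bounds (37, +inf): OK
No violation found at any node.
Result: Valid BST


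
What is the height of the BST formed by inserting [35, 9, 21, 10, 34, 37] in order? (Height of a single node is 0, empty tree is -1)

Insertion order: [35, 9, 21, 10, 34, 37]
Tree (level-order array): [35, 9, 37, None, 21, None, None, 10, 34]
Compute height bottom-up (empty subtree = -1):
  height(10) = 1 + max(-1, -1) = 0
  height(34) = 1 + max(-1, -1) = 0
  height(21) = 1 + max(0, 0) = 1
  height(9) = 1 + max(-1, 1) = 2
  height(37) = 1 + max(-1, -1) = 0
  height(35) = 1 + max(2, 0) = 3
Height = 3


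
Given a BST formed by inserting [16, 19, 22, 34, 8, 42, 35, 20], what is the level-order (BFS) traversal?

Tree insertion order: [16, 19, 22, 34, 8, 42, 35, 20]
Tree (level-order array): [16, 8, 19, None, None, None, 22, 20, 34, None, None, None, 42, 35]
BFS from the root, enqueuing left then right child of each popped node:
  queue [16] -> pop 16, enqueue [8, 19], visited so far: [16]
  queue [8, 19] -> pop 8, enqueue [none], visited so far: [16, 8]
  queue [19] -> pop 19, enqueue [22], visited so far: [16, 8, 19]
  queue [22] -> pop 22, enqueue [20, 34], visited so far: [16, 8, 19, 22]
  queue [20, 34] -> pop 20, enqueue [none], visited so far: [16, 8, 19, 22, 20]
  queue [34] -> pop 34, enqueue [42], visited so far: [16, 8, 19, 22, 20, 34]
  queue [42] -> pop 42, enqueue [35], visited so far: [16, 8, 19, 22, 20, 34, 42]
  queue [35] -> pop 35, enqueue [none], visited so far: [16, 8, 19, 22, 20, 34, 42, 35]
Result: [16, 8, 19, 22, 20, 34, 42, 35]


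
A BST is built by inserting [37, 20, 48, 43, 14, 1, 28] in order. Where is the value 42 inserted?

Starting tree (level order): [37, 20, 48, 14, 28, 43, None, 1]
Insertion path: 37 -> 48 -> 43
Result: insert 42 as left child of 43
Final tree (level order): [37, 20, 48, 14, 28, 43, None, 1, None, None, None, 42]


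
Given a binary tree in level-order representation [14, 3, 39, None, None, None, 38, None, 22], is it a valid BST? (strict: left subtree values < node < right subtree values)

Level-order array: [14, 3, 39, None, None, None, 38, None, 22]
Validate using subtree bounds (lo, hi): at each node, require lo < value < hi,
then recurse left with hi=value and right with lo=value.
Preorder trace (stopping at first violation):
  at node 14 with bounds (-inf, +inf): OK
  at node 3 with bounds (-inf, 14): OK
  at node 39 with bounds (14, +inf): OK
  at node 38 with bounds (39, +inf): VIOLATION
Node 38 violates its bound: not (39 < 38 < +inf).
Result: Not a valid BST


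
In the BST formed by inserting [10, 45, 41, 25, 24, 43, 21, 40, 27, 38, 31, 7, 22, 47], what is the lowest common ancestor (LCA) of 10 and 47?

Tree insertion order: [10, 45, 41, 25, 24, 43, 21, 40, 27, 38, 31, 7, 22, 47]
Tree (level-order array): [10, 7, 45, None, None, 41, 47, 25, 43, None, None, 24, 40, None, None, 21, None, 27, None, None, 22, None, 38, None, None, 31]
In a BST, the LCA of p=10, q=47 is the first node v on the
root-to-leaf path with p <= v <= q (go left if both < v, right if both > v).
Walk from root:
  at 10: 10 <= 10 <= 47, this is the LCA
LCA = 10


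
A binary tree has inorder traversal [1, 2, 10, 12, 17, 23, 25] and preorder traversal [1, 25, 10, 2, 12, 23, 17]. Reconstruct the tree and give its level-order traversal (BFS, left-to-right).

Inorder:  [1, 2, 10, 12, 17, 23, 25]
Preorder: [1, 25, 10, 2, 12, 23, 17]
Algorithm: preorder visits root first, so consume preorder in order;
for each root, split the current inorder slice at that value into
left-subtree inorder and right-subtree inorder, then recurse.
Recursive splits:
  root=1; inorder splits into left=[], right=[2, 10, 12, 17, 23, 25]
  root=25; inorder splits into left=[2, 10, 12, 17, 23], right=[]
  root=10; inorder splits into left=[2], right=[12, 17, 23]
  root=2; inorder splits into left=[], right=[]
  root=12; inorder splits into left=[], right=[17, 23]
  root=23; inorder splits into left=[17], right=[]
  root=17; inorder splits into left=[], right=[]
Reconstructed level-order: [1, 25, 10, 2, 12, 23, 17]


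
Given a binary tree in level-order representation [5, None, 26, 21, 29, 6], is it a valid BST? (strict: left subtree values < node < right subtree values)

Level-order array: [5, None, 26, 21, 29, 6]
Validate using subtree bounds (lo, hi): at each node, require lo < value < hi,
then recurse left with hi=value and right with lo=value.
Preorder trace (stopping at first violation):
  at node 5 with bounds (-inf, +inf): OK
  at node 26 with bounds (5, +inf): OK
  at node 21 with bounds (5, 26): OK
  at node 6 with bounds (5, 21): OK
  at node 29 with bounds (26, +inf): OK
No violation found at any node.
Result: Valid BST


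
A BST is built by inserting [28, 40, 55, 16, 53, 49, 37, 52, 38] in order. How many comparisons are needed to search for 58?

Search path for 58: 28 -> 40 -> 55
Found: False
Comparisons: 3


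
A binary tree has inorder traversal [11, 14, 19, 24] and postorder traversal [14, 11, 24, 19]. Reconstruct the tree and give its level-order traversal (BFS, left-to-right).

Inorder:   [11, 14, 19, 24]
Postorder: [14, 11, 24, 19]
Algorithm: postorder visits root last, so walk postorder right-to-left;
each value is the root of the current inorder slice — split it at that
value, recurse on the right subtree first, then the left.
Recursive splits:
  root=19; inorder splits into left=[11, 14], right=[24]
  root=24; inorder splits into left=[], right=[]
  root=11; inorder splits into left=[], right=[14]
  root=14; inorder splits into left=[], right=[]
Reconstructed level-order: [19, 11, 24, 14]


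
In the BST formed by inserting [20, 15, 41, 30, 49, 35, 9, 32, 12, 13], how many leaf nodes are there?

Tree built from: [20, 15, 41, 30, 49, 35, 9, 32, 12, 13]
Tree (level-order array): [20, 15, 41, 9, None, 30, 49, None, 12, None, 35, None, None, None, 13, 32]
Rule: A leaf has 0 children.
Per-node child counts:
  node 20: 2 child(ren)
  node 15: 1 child(ren)
  node 9: 1 child(ren)
  node 12: 1 child(ren)
  node 13: 0 child(ren)
  node 41: 2 child(ren)
  node 30: 1 child(ren)
  node 35: 1 child(ren)
  node 32: 0 child(ren)
  node 49: 0 child(ren)
Matching nodes: [13, 32, 49]
Count of leaf nodes: 3


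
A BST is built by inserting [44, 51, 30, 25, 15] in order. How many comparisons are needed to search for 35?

Search path for 35: 44 -> 30
Found: False
Comparisons: 2


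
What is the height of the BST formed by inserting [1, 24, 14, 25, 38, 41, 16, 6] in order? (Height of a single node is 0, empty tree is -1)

Insertion order: [1, 24, 14, 25, 38, 41, 16, 6]
Tree (level-order array): [1, None, 24, 14, 25, 6, 16, None, 38, None, None, None, None, None, 41]
Compute height bottom-up (empty subtree = -1):
  height(6) = 1 + max(-1, -1) = 0
  height(16) = 1 + max(-1, -1) = 0
  height(14) = 1 + max(0, 0) = 1
  height(41) = 1 + max(-1, -1) = 0
  height(38) = 1 + max(-1, 0) = 1
  height(25) = 1 + max(-1, 1) = 2
  height(24) = 1 + max(1, 2) = 3
  height(1) = 1 + max(-1, 3) = 4
Height = 4


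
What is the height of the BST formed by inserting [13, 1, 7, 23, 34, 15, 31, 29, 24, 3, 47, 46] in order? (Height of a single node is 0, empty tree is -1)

Insertion order: [13, 1, 7, 23, 34, 15, 31, 29, 24, 3, 47, 46]
Tree (level-order array): [13, 1, 23, None, 7, 15, 34, 3, None, None, None, 31, 47, None, None, 29, None, 46, None, 24]
Compute height bottom-up (empty subtree = -1):
  height(3) = 1 + max(-1, -1) = 0
  height(7) = 1 + max(0, -1) = 1
  height(1) = 1 + max(-1, 1) = 2
  height(15) = 1 + max(-1, -1) = 0
  height(24) = 1 + max(-1, -1) = 0
  height(29) = 1 + max(0, -1) = 1
  height(31) = 1 + max(1, -1) = 2
  height(46) = 1 + max(-1, -1) = 0
  height(47) = 1 + max(0, -1) = 1
  height(34) = 1 + max(2, 1) = 3
  height(23) = 1 + max(0, 3) = 4
  height(13) = 1 + max(2, 4) = 5
Height = 5


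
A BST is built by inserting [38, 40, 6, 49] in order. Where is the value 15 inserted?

Starting tree (level order): [38, 6, 40, None, None, None, 49]
Insertion path: 38 -> 6
Result: insert 15 as right child of 6
Final tree (level order): [38, 6, 40, None, 15, None, 49]


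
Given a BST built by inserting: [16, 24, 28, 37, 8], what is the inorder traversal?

Tree insertion order: [16, 24, 28, 37, 8]
Tree (level-order array): [16, 8, 24, None, None, None, 28, None, 37]
Inorder traversal: [8, 16, 24, 28, 37]


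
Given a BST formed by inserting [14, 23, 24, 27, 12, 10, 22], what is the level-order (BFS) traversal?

Tree insertion order: [14, 23, 24, 27, 12, 10, 22]
Tree (level-order array): [14, 12, 23, 10, None, 22, 24, None, None, None, None, None, 27]
BFS from the root, enqueuing left then right child of each popped node:
  queue [14] -> pop 14, enqueue [12, 23], visited so far: [14]
  queue [12, 23] -> pop 12, enqueue [10], visited so far: [14, 12]
  queue [23, 10] -> pop 23, enqueue [22, 24], visited so far: [14, 12, 23]
  queue [10, 22, 24] -> pop 10, enqueue [none], visited so far: [14, 12, 23, 10]
  queue [22, 24] -> pop 22, enqueue [none], visited so far: [14, 12, 23, 10, 22]
  queue [24] -> pop 24, enqueue [27], visited so far: [14, 12, 23, 10, 22, 24]
  queue [27] -> pop 27, enqueue [none], visited so far: [14, 12, 23, 10, 22, 24, 27]
Result: [14, 12, 23, 10, 22, 24, 27]


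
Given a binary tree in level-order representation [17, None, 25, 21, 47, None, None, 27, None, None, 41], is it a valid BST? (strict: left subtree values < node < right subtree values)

Level-order array: [17, None, 25, 21, 47, None, None, 27, None, None, 41]
Validate using subtree bounds (lo, hi): at each node, require lo < value < hi,
then recurse left with hi=value and right with lo=value.
Preorder trace (stopping at first violation):
  at node 17 with bounds (-inf, +inf): OK
  at node 25 with bounds (17, +inf): OK
  at node 21 with bounds (17, 25): OK
  at node 47 with bounds (25, +inf): OK
  at node 27 with bounds (25, 47): OK
  at node 41 with bounds (27, 47): OK
No violation found at any node.
Result: Valid BST


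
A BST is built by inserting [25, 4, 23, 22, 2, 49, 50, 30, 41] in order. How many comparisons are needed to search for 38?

Search path for 38: 25 -> 49 -> 30 -> 41
Found: False
Comparisons: 4


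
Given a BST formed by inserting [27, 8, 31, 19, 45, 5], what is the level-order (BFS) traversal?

Tree insertion order: [27, 8, 31, 19, 45, 5]
Tree (level-order array): [27, 8, 31, 5, 19, None, 45]
BFS from the root, enqueuing left then right child of each popped node:
  queue [27] -> pop 27, enqueue [8, 31], visited so far: [27]
  queue [8, 31] -> pop 8, enqueue [5, 19], visited so far: [27, 8]
  queue [31, 5, 19] -> pop 31, enqueue [45], visited so far: [27, 8, 31]
  queue [5, 19, 45] -> pop 5, enqueue [none], visited so far: [27, 8, 31, 5]
  queue [19, 45] -> pop 19, enqueue [none], visited so far: [27, 8, 31, 5, 19]
  queue [45] -> pop 45, enqueue [none], visited so far: [27, 8, 31, 5, 19, 45]
Result: [27, 8, 31, 5, 19, 45]


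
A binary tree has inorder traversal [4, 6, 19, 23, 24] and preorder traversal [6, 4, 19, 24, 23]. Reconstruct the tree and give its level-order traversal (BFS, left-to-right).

Inorder:  [4, 6, 19, 23, 24]
Preorder: [6, 4, 19, 24, 23]
Algorithm: preorder visits root first, so consume preorder in order;
for each root, split the current inorder slice at that value into
left-subtree inorder and right-subtree inorder, then recurse.
Recursive splits:
  root=6; inorder splits into left=[4], right=[19, 23, 24]
  root=4; inorder splits into left=[], right=[]
  root=19; inorder splits into left=[], right=[23, 24]
  root=24; inorder splits into left=[23], right=[]
  root=23; inorder splits into left=[], right=[]
Reconstructed level-order: [6, 4, 19, 24, 23]


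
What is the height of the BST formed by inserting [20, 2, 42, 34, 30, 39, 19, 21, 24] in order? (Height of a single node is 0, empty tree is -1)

Insertion order: [20, 2, 42, 34, 30, 39, 19, 21, 24]
Tree (level-order array): [20, 2, 42, None, 19, 34, None, None, None, 30, 39, 21, None, None, None, None, 24]
Compute height bottom-up (empty subtree = -1):
  height(19) = 1 + max(-1, -1) = 0
  height(2) = 1 + max(-1, 0) = 1
  height(24) = 1 + max(-1, -1) = 0
  height(21) = 1 + max(-1, 0) = 1
  height(30) = 1 + max(1, -1) = 2
  height(39) = 1 + max(-1, -1) = 0
  height(34) = 1 + max(2, 0) = 3
  height(42) = 1 + max(3, -1) = 4
  height(20) = 1 + max(1, 4) = 5
Height = 5


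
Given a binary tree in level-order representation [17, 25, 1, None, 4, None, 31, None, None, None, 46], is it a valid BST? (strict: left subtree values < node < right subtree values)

Level-order array: [17, 25, 1, None, 4, None, 31, None, None, None, 46]
Validate using subtree bounds (lo, hi): at each node, require lo < value < hi,
then recurse left with hi=value and right with lo=value.
Preorder trace (stopping at first violation):
  at node 17 with bounds (-inf, +inf): OK
  at node 25 with bounds (-inf, 17): VIOLATION
Node 25 violates its bound: not (-inf < 25 < 17).
Result: Not a valid BST


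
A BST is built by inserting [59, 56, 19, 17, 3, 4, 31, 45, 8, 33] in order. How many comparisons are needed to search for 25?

Search path for 25: 59 -> 56 -> 19 -> 31
Found: False
Comparisons: 4


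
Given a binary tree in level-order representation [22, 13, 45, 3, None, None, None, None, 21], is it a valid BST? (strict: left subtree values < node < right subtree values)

Level-order array: [22, 13, 45, 3, None, None, None, None, 21]
Validate using subtree bounds (lo, hi): at each node, require lo < value < hi,
then recurse left with hi=value and right with lo=value.
Preorder trace (stopping at first violation):
  at node 22 with bounds (-inf, +inf): OK
  at node 13 with bounds (-inf, 22): OK
  at node 3 with bounds (-inf, 13): OK
  at node 21 with bounds (3, 13): VIOLATION
Node 21 violates its bound: not (3 < 21 < 13).
Result: Not a valid BST


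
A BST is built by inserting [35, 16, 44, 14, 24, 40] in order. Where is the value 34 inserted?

Starting tree (level order): [35, 16, 44, 14, 24, 40]
Insertion path: 35 -> 16 -> 24
Result: insert 34 as right child of 24
Final tree (level order): [35, 16, 44, 14, 24, 40, None, None, None, None, 34]


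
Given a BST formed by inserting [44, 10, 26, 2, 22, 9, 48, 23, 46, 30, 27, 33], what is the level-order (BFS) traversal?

Tree insertion order: [44, 10, 26, 2, 22, 9, 48, 23, 46, 30, 27, 33]
Tree (level-order array): [44, 10, 48, 2, 26, 46, None, None, 9, 22, 30, None, None, None, None, None, 23, 27, 33]
BFS from the root, enqueuing left then right child of each popped node:
  queue [44] -> pop 44, enqueue [10, 48], visited so far: [44]
  queue [10, 48] -> pop 10, enqueue [2, 26], visited so far: [44, 10]
  queue [48, 2, 26] -> pop 48, enqueue [46], visited so far: [44, 10, 48]
  queue [2, 26, 46] -> pop 2, enqueue [9], visited so far: [44, 10, 48, 2]
  queue [26, 46, 9] -> pop 26, enqueue [22, 30], visited so far: [44, 10, 48, 2, 26]
  queue [46, 9, 22, 30] -> pop 46, enqueue [none], visited so far: [44, 10, 48, 2, 26, 46]
  queue [9, 22, 30] -> pop 9, enqueue [none], visited so far: [44, 10, 48, 2, 26, 46, 9]
  queue [22, 30] -> pop 22, enqueue [23], visited so far: [44, 10, 48, 2, 26, 46, 9, 22]
  queue [30, 23] -> pop 30, enqueue [27, 33], visited so far: [44, 10, 48, 2, 26, 46, 9, 22, 30]
  queue [23, 27, 33] -> pop 23, enqueue [none], visited so far: [44, 10, 48, 2, 26, 46, 9, 22, 30, 23]
  queue [27, 33] -> pop 27, enqueue [none], visited so far: [44, 10, 48, 2, 26, 46, 9, 22, 30, 23, 27]
  queue [33] -> pop 33, enqueue [none], visited so far: [44, 10, 48, 2, 26, 46, 9, 22, 30, 23, 27, 33]
Result: [44, 10, 48, 2, 26, 46, 9, 22, 30, 23, 27, 33]


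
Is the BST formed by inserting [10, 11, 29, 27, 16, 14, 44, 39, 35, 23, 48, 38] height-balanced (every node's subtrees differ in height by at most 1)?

Tree (level-order array): [10, None, 11, None, 29, 27, 44, 16, None, 39, 48, 14, 23, 35, None, None, None, None, None, None, None, None, 38]
Definition: a tree is height-balanced if, at every node, |h(left) - h(right)| <= 1 (empty subtree has height -1).
Bottom-up per-node check:
  node 14: h_left=-1, h_right=-1, diff=0 [OK], height=0
  node 23: h_left=-1, h_right=-1, diff=0 [OK], height=0
  node 16: h_left=0, h_right=0, diff=0 [OK], height=1
  node 27: h_left=1, h_right=-1, diff=2 [FAIL (|1--1|=2 > 1)], height=2
  node 38: h_left=-1, h_right=-1, diff=0 [OK], height=0
  node 35: h_left=-1, h_right=0, diff=1 [OK], height=1
  node 39: h_left=1, h_right=-1, diff=2 [FAIL (|1--1|=2 > 1)], height=2
  node 48: h_left=-1, h_right=-1, diff=0 [OK], height=0
  node 44: h_left=2, h_right=0, diff=2 [FAIL (|2-0|=2 > 1)], height=3
  node 29: h_left=2, h_right=3, diff=1 [OK], height=4
  node 11: h_left=-1, h_right=4, diff=5 [FAIL (|-1-4|=5 > 1)], height=5
  node 10: h_left=-1, h_right=5, diff=6 [FAIL (|-1-5|=6 > 1)], height=6
Node 27 violates the condition: |1 - -1| = 2 > 1.
Result: Not balanced
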